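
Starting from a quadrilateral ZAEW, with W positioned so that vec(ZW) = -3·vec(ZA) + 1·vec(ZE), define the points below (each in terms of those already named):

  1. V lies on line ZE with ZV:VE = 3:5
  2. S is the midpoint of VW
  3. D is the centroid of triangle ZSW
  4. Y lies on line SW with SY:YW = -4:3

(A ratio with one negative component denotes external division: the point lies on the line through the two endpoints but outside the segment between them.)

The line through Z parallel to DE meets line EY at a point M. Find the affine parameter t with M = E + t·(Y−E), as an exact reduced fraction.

Assign Z = (0, 0), A = (1, 0), E = (0, 1), W = (-3, 1) — the answer is frame-independent, so this choice is without loss of generality.
1. V lies on line ZE with ZV:VE = 3:5 ⇒ V = (0, 3/8)
2. S is the midpoint of VW ⇒ S = (-3/2, 11/16)
3. D is the centroid of triangle ZSW ⇒ D = (-3/2, 9/16)
4. Y lies on line SW with SY:YW = -4:3 ⇒ Y = (-15/2, 31/16)
through Z parallel to DE: direction (3/2, 7/16); meets EY at M = (12/5, 7/10)
M = E + t·(Y−E) with t = -8/25

t = -8/25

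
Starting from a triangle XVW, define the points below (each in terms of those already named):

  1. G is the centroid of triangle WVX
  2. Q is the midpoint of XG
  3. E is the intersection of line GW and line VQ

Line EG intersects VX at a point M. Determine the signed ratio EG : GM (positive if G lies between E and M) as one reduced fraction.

EG:GM = -2/3

Assign X = (0, 0), V = (1, 0), W = (0, 1) — the answer is frame-independent, so this choice is without loss of generality.
1. G is the centroid of triangle WVX ⇒ G = (1/3, 1/3)
2. Q is the midpoint of XG ⇒ Q = (1/6, 1/6)
3. E is the intersection of line GW and line VQ ⇒ E = (4/9, 1/9)
line EG meets VX at M = (1/2, 0)
G = E + t·(M−E) with t = -2, so EG:GM = -2:3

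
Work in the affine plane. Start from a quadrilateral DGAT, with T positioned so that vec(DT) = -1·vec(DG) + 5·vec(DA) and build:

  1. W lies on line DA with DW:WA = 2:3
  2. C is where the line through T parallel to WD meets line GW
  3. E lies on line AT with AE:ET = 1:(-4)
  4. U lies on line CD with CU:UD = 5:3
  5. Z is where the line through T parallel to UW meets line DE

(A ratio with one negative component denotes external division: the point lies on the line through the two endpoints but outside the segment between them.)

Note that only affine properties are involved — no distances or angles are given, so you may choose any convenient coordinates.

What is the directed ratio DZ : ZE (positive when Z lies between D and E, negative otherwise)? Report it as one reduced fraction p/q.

Assign D = (0, 0), G = (1, 0), A = (0, 1), T = (-1, 5) — the answer is frame-independent, so this choice is without loss of generality.
1. W lies on line DA with DW:WA = 2:3 ⇒ W = (0, 2/5)
2. C is where the line through T parallel to WD meets line GW ⇒ C = (-1, 4/5)
3. E lies on line AT with AE:ET = 1:(-4) ⇒ E = (1/3, -1/3)
4. U lies on line CD with CU:UD = 5:3 ⇒ U = (-3/8, 3/10)
5. Z is where the line through T parallel to UW meets line DE ⇒ Z = (-79/19, 79/19)
Z = D + t·(E−D) with t = -237/19, so DZ:ZE = t:(1−t) = -237/19:256/19

DZ:ZE = -237/256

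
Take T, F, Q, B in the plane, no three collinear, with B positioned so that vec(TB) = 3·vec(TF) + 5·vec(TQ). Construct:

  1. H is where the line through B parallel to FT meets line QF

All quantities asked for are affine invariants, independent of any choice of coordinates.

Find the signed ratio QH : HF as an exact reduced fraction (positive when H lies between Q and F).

Work in coordinates with T = (0, 0), F = (1, 0), Q = (0, 1), B = (3, 5).
1. H is where the line through B parallel to FT meets line QF ⇒ H = (-4, 5)
H = Q + t·(F−Q) with t = -4, so QH:HF = t:(1−t) = -4:5

QH:HF = -4/5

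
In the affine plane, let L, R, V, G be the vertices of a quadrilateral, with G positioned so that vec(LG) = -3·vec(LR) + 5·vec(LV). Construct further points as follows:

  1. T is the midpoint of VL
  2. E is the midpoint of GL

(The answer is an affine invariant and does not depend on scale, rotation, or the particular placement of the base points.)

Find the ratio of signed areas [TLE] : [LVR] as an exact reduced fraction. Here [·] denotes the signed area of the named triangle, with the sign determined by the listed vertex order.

Assign L = (0, 0), R = (1, 0), V = (0, 1), G = (-3, 5) — the answer is frame-independent, so this choice is without loss of generality.
1. T is the midpoint of VL ⇒ T = (0, 1/2)
2. E is the midpoint of GL ⇒ E = (-3/2, 5/2)
2·[TLE] = -3/4, 2·[LVR] = -1
[TLE]:[LVR] = -3/4:-1 = 3/4

[TLE]:[LVR] = 3/4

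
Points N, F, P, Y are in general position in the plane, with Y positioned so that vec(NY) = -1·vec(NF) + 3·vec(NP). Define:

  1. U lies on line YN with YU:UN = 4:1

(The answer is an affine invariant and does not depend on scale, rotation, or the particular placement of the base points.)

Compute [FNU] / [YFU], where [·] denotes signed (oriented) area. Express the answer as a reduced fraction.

Assign N = (0, 0), F = (1, 0), P = (0, 1), Y = (-1, 3) — the answer is frame-independent, so this choice is without loss of generality.
1. U lies on line YN with YU:UN = 4:1 ⇒ U = (-1/5, 3/5)
2·[FNU] = -3/5, 2·[YFU] = -12/5
[FNU]:[YFU] = -3/5:-12/5 = 1/4

[FNU]:[YFU] = 1/4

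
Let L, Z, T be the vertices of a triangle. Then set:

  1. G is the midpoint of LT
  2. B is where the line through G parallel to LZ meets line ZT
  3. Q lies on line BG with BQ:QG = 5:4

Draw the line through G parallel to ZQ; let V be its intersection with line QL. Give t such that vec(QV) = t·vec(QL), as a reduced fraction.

Set L = (0, 0), Z = (1, 0), T = (0, 1); any affine frame gives the same invariant.
1. G is the midpoint of LT ⇒ G = (0, 1/2)
2. B is where the line through G parallel to LZ meets line ZT ⇒ B = (1/2, 1/2)
3. Q lies on line BG with BQ:QG = 5:4 ⇒ Q = (2/9, 1/2)
through G parallel to ZQ: direction (-7/9, 1/2); meets QL at V = (14/81, 7/18)
V = Q + t·(L−Q) with t = 2/9

t = 2/9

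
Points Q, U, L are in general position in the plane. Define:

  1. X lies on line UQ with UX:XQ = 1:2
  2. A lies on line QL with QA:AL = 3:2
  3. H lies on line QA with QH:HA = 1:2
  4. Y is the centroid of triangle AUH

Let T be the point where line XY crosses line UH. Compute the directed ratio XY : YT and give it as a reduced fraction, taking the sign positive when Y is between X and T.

XY:YT = -3/2

Choose coordinates Q = (0, 0), U = (1, 0), L = (0, 1).
1. X lies on line UQ with UX:XQ = 1:2 ⇒ X = (2/3, 0)
2. A lies on line QL with QA:AL = 3:2 ⇒ A = (0, 3/5)
3. H lies on line QA with QH:HA = 1:2 ⇒ H = (0, 1/5)
4. Y is the centroid of triangle AUH ⇒ Y = (1/3, 4/15)
line XY meets UH at T = (5/9, 4/45)
Y = X + t·(T−X) with t = 3, so XY:YT = 3:-2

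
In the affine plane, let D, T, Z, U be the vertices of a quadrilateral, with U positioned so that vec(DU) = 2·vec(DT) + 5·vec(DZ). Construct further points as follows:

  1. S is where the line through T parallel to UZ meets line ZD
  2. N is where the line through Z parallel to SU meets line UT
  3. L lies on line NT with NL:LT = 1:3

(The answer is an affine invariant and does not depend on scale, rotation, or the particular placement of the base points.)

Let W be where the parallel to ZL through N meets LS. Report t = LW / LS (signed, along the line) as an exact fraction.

t = -6/13

Set D = (0, 0), T = (1, 0), Z = (0, 1), U = (2, 5); any affine frame gives the same invariant.
1. S is where the line through T parallel to UZ meets line ZD ⇒ S = (0, -2)
2. N is where the line through Z parallel to SU meets line UT ⇒ N = (4, 15)
3. L lies on line NT with NL:LT = 1:3 ⇒ L = (13/4, 45/4)
through N parallel to ZL: direction (13/4, 41/4); meets LS at W = (19/4, 903/52)
W = L + t·(S−L) with t = -6/13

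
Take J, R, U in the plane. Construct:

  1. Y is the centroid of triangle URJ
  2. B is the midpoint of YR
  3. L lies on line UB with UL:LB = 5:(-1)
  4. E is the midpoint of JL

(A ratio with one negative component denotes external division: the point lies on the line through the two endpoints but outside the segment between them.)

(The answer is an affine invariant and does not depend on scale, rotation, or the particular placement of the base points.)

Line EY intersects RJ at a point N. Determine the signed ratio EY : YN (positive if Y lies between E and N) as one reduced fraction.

EY:YN = -17/16

Assign J = (0, 0), R = (1, 0), U = (0, 1) — the answer is frame-independent, so this choice is without loss of generality.
1. Y is the centroid of triangle URJ ⇒ Y = (1/3, 1/3)
2. B is the midpoint of YR ⇒ B = (2/3, 1/6)
3. L lies on line UB with UL:LB = 5:(-1) ⇒ L = (5/6, -1/24)
4. E is the midpoint of JL ⇒ E = (5/12, -1/48)
line EY meets RJ at N = (7/17, 0)
Y = E + t·(N−E) with t = 17, so EY:YN = 17:-16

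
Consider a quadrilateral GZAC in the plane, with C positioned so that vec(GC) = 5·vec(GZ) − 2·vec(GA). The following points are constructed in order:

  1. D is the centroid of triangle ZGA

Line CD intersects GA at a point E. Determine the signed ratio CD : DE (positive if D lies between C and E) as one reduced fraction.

Choose coordinates G = (0, 0), Z = (1, 0), A = (0, 1), C = (5, -2).
1. D is the centroid of triangle ZGA ⇒ D = (1/3, 1/3)
line CD meets GA at E = (0, 1/2)
D = C + t·(E−C) with t = 14/15, so CD:DE = 14/15:1/15

CD:DE = 14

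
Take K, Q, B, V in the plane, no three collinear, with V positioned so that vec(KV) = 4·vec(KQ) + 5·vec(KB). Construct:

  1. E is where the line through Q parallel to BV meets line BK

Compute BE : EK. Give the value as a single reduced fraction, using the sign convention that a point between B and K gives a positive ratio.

Choose coordinates K = (0, 0), Q = (1, 0), B = (0, 1), V = (4, 5).
1. E is where the line through Q parallel to BV meets line BK ⇒ E = (0, -1)
E = B + t·(K−B) with t = 2, so BE:EK = t:(1−t) = 2:-1

BE:EK = -2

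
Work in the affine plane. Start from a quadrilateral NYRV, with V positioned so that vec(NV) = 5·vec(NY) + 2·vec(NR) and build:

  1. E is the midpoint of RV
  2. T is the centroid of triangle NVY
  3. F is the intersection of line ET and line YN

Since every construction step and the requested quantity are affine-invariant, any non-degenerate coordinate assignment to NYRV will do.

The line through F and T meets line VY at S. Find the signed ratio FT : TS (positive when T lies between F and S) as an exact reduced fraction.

Set N = (0, 0), Y = (1, 0), R = (0, 1), V = (5, 2); any affine frame gives the same invariant.
1. E is the midpoint of RV ⇒ E = (5/2, 3/2)
2. T is the centroid of triangle NVY ⇒ T = (2, 2/3)
3. F is the intersection of line ET and line YN ⇒ F = (8/5, 0)
line FT meets VY at S = (13/7, 3/7)
T = F + t·(S−F) with t = 14/9, so FT:TS = 14/9:-5/9

FT:TS = -14/5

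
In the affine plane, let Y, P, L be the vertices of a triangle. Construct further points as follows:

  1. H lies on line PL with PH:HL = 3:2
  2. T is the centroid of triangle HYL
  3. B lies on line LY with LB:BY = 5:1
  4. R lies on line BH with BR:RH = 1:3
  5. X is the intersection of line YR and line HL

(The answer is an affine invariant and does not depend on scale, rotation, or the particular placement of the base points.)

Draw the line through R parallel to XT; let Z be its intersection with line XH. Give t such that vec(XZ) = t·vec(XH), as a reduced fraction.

t = 5/8

Choose coordinates Y = (0, 0), P = (1, 0), L = (0, 1).
1. H lies on line PL with PH:HL = 3:2 ⇒ H = (2/5, 3/5)
2. T is the centroid of triangle HYL ⇒ T = (2/15, 8/15)
3. B lies on line LY with LB:BY = 5:1 ⇒ B = (0, 1/6)
4. R lies on line BH with BR:RH = 1:3 ⇒ R = (1/10, 11/40)
5. X is the intersection of line YR and line HL ⇒ X = (4/15, 11/15)
through R parallel to XT: direction (-2/15, -1/5); meets XH at Z = (7/20, 13/20)
Z = X + t·(H−X) with t = 5/8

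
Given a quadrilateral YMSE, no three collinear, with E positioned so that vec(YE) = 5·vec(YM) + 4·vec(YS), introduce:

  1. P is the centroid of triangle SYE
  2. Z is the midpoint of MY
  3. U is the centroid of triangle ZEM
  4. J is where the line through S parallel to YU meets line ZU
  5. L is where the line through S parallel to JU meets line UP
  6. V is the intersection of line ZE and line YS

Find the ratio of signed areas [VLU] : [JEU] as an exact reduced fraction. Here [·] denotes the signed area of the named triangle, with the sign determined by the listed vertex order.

[VLU]:[JEU] = -203/143

Assign Y = (0, 0), M = (1, 0), S = (0, 1), E = (5, 4) — the answer is frame-independent, so this choice is without loss of generality.
1. P is the centroid of triangle SYE ⇒ P = (5/3, 5/3)
2. Z is the midpoint of MY ⇒ Z = (1/2, 0)
3. U is the centroid of triangle ZEM ⇒ U = (13/6, 4/3)
4. J is where the line through S parallel to YU meets line ZU ⇒ J = (91/12, 17/3)
5. L is where the line through S parallel to JU meets line UP ⇒ L = (40/33, 65/33)
6. V is the intersection of line ZE and line YS ⇒ V = (0, -4/9)
2·[VLU] = -203/66, 2·[JEU] = 13/6
[VLU]:[JEU] = -203/66:13/6 = -203/143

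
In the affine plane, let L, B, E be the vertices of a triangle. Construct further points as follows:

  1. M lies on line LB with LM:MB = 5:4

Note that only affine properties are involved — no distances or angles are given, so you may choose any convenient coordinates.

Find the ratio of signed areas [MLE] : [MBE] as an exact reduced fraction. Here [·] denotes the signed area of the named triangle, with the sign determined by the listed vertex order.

Set L = (0, 0), B = (1, 0), E = (0, 1); any affine frame gives the same invariant.
1. M lies on line LB with LM:MB = 5:4 ⇒ M = (5/9, 0)
2·[MLE] = -5/9, 2·[MBE] = 4/9
[MLE]:[MBE] = -5/9:4/9 = -5/4

[MLE]:[MBE] = -5/4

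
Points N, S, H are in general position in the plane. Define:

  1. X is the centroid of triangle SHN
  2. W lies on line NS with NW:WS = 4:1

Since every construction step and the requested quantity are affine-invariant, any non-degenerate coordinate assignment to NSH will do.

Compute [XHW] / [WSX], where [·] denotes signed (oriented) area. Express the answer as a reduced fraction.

Set N = (0, 0), S = (1, 0), H = (0, 1); any affine frame gives the same invariant.
1. X is the centroid of triangle SHN ⇒ X = (1/3, 1/3)
2. W lies on line NS with NW:WS = 4:1 ⇒ W = (4/5, 0)
2·[XHW] = -1/5, 2·[WSX] = 1/15
[XHW]:[WSX] = -1/5:1/15 = -3

[XHW]:[WSX] = -3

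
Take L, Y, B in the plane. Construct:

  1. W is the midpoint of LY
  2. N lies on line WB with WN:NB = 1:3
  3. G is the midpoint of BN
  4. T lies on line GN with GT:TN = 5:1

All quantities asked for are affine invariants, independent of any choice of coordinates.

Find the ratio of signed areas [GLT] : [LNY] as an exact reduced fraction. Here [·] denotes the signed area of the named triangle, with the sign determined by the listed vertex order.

Work in coordinates with L = (0, 0), Y = (1, 0), B = (0, 1).
1. W is the midpoint of LY ⇒ W = (1/2, 0)
2. N lies on line WB with WN:NB = 1:3 ⇒ N = (3/8, 1/4)
3. G is the midpoint of BN ⇒ G = (3/16, 5/8)
4. T lies on line GN with GT:TN = 5:1 ⇒ T = (11/32, 5/16)
2·[GLT] = 5/32, 2·[LNY] = -1/4
[GLT]:[LNY] = 5/32:-1/4 = -5/8

[GLT]:[LNY] = -5/8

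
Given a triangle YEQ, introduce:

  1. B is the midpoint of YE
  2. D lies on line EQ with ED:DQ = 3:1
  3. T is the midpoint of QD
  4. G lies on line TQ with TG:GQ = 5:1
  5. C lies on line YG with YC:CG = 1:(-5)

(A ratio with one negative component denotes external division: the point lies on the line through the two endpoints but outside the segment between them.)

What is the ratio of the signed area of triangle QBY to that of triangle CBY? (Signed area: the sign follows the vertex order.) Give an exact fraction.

Choose coordinates Y = (0, 0), E = (1, 0), Q = (0, 1).
1. B is the midpoint of YE ⇒ B = (1/2, 0)
2. D lies on line EQ with ED:DQ = 3:1 ⇒ D = (1/4, 3/4)
3. T is the midpoint of QD ⇒ T = (1/8, 7/8)
4. G lies on line TQ with TG:GQ = 5:1 ⇒ G = (1/48, 47/48)
5. C lies on line YG with YC:CG = 1:(-5) ⇒ C = (-1/192, -47/192)
2·[QBY] = -1/2, 2·[CBY] = 47/384
[QBY]:[CBY] = -1/2:47/384 = -192/47

[QBY]:[CBY] = -192/47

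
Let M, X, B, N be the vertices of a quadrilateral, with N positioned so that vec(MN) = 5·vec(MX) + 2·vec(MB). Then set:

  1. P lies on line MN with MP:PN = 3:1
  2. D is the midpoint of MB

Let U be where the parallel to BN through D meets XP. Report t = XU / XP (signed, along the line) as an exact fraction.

Work in coordinates with M = (0, 0), X = (1, 0), B = (0, 1), N = (5, 2).
1. P lies on line MN with MP:PN = 3:1 ⇒ P = (15/4, 3/2)
2. D is the midpoint of MB ⇒ D = (0, 1/2)
through D parallel to BN: direction (5, 1); meets XP at U = (115/38, 21/19)
U = X + t·(P−X) with t = 14/19

t = 14/19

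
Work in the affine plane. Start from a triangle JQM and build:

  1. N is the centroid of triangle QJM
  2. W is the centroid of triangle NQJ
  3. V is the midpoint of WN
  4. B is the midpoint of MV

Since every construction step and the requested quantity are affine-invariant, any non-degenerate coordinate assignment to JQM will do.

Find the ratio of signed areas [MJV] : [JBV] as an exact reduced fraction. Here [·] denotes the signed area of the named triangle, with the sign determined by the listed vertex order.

[MJV]:[JBV] = -2

Assign J = (0, 0), Q = (1, 0), M = (0, 1) — the answer is frame-independent, so this choice is without loss of generality.
1. N is the centroid of triangle QJM ⇒ N = (1/3, 1/3)
2. W is the centroid of triangle NQJ ⇒ W = (4/9, 1/9)
3. V is the midpoint of WN ⇒ V = (7/18, 2/9)
4. B is the midpoint of MV ⇒ B = (7/36, 11/18)
2·[MJV] = 7/18, 2·[JBV] = -7/36
[MJV]:[JBV] = 7/18:-7/36 = -2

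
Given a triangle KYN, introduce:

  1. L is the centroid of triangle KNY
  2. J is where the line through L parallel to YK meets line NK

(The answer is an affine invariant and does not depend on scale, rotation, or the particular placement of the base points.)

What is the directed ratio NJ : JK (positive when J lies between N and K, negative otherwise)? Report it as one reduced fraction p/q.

Choose coordinates K = (0, 0), Y = (1, 0), N = (0, 1).
1. L is the centroid of triangle KNY ⇒ L = (1/3, 1/3)
2. J is where the line through L parallel to YK meets line NK ⇒ J = (0, 1/3)
J = N + t·(K−N) with t = 2/3, so NJ:JK = t:(1−t) = 2/3:1/3

NJ:JK = 2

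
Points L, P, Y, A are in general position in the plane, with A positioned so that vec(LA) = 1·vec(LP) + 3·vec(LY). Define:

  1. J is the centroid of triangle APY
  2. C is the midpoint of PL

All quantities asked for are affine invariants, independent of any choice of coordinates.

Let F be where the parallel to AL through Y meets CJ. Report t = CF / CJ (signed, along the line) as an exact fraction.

t = 3

Choose coordinates L = (0, 0), P = (1, 0), Y = (0, 1), A = (1, 3).
1. J is the centroid of triangle APY ⇒ J = (2/3, 4/3)
2. C is the midpoint of PL ⇒ C = (1/2, 0)
through Y parallel to AL: direction (-1, -3); meets CJ at F = (1, 4)
F = C + t·(J−C) with t = 3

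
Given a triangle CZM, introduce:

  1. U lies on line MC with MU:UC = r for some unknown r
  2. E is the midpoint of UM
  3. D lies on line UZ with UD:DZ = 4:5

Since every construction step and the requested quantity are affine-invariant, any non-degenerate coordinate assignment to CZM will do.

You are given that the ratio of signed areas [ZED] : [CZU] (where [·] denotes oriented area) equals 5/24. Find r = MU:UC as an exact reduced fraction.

r = 3/4

Set C = (0, 0), Z = (1, 0), M = (0, 1); any affine frame gives the same invariant.
1. With MU:UC = r, write λ = r/(r+1) so U = M + λ·(C−M); U is affine-linear in λ
2. E is the midpoint of UM ⇒ E is an affine combination of earlier points and hence also affine-linear in λ
3. D lies on line UZ with UD:DZ = 4:5 ⇒ D is an affine combination of earlier points and hence also affine-linear in λ
Every point depending on U is an affine combination of U and λ-independent points, so each such coordinate is linear in λ; the λ² term in each signed area is a multiple of (C−M)×(C−M) = 0, so 2·[ZED] and 2·[CZU] are each linear in λ. Evaluating at λ=0 and λ=1:
  2·[ZED] = 5/18·λ,   2·[CZU] = −λ + 1
So [ZED]:[CZU] = (5/18·λ) / (−λ + 1). Setting this equal to 5/24:
  5/18·λ = 5/24·(−λ + 1)  ⇒  λ = 3/7
Then r = λ/(1−λ) = (3/7)/(4/7) = 3/4. Check: with r = 3/4, U = (0, 4/7) and [ZED]:[CZU] = 5/24 as required.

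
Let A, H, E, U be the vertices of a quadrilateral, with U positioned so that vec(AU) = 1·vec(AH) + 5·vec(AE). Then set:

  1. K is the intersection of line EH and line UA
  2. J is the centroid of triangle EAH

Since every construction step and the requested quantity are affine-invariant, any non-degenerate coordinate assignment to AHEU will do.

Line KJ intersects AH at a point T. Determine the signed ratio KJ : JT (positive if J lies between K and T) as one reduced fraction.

Assign A = (0, 0), H = (1, 0), E = (0, 1), U = (1, 5) — the answer is frame-independent, so this choice is without loss of generality.
1. K is the intersection of line EH and line UA ⇒ K = (1/6, 5/6)
2. J is the centroid of triangle EAH ⇒ J = (1/3, 1/3)
line KJ meets AH at T = (4/9, 0)
J = K + t·(T−K) with t = 3/5, so KJ:JT = 3/5:2/5

KJ:JT = 3/2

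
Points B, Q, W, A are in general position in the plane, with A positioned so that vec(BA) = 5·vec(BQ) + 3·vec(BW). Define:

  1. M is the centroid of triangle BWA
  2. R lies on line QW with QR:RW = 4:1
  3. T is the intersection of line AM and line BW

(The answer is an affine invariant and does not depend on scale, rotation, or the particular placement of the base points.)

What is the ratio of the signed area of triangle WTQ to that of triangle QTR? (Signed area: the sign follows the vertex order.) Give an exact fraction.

Assign B = (0, 0), Q = (1, 0), W = (0, 1), A = (5, 3) — the answer is frame-independent, so this choice is without loss of generality.
1. M is the centroid of triangle BWA ⇒ M = (5/3, 4/3)
2. R lies on line QW with QR:RW = 4:1 ⇒ R = (1/5, 4/5)
3. T is the intersection of line AM and line BW ⇒ T = (0, 1/2)
2·[WTQ] = 1/2, 2·[QTR] = -2/5
[WTQ]:[QTR] = 1/2:-2/5 = -5/4

[WTQ]:[QTR] = -5/4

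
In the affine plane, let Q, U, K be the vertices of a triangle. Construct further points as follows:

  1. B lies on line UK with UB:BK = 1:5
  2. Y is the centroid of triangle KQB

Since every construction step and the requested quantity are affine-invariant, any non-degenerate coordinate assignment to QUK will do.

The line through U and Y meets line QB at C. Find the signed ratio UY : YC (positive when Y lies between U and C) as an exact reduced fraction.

UY:YC = -8/5

Work in coordinates with Q = (0, 0), U = (1, 0), K = (0, 1).
1. B lies on line UK with UB:BK = 1:5 ⇒ B = (5/6, 1/6)
2. Y is the centroid of triangle KQB ⇒ Y = (5/18, 7/18)
line UY meets QB at C = (35/48, 7/48)
Y = U + t·(C−U) with t = 8/3, so UY:YC = 8/3:-5/3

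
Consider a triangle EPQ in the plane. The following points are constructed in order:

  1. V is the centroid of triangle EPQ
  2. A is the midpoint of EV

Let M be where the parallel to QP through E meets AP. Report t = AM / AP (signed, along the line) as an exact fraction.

t = -1/2

Set E = (0, 0), P = (1, 0), Q = (0, 1); any affine frame gives the same invariant.
1. V is the centroid of triangle EPQ ⇒ V = (1/3, 1/3)
2. A is the midpoint of EV ⇒ A = (1/6, 1/6)
through E parallel to QP: direction (1, -1); meets AP at M = (-1/4, 1/4)
M = A + t·(P−A) with t = -1/2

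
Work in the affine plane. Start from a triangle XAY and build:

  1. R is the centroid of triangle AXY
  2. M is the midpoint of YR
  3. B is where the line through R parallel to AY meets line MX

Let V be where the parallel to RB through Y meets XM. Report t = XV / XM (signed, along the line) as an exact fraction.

t = 6/5

Set X = (0, 0), A = (1, 0), Y = (0, 1); any affine frame gives the same invariant.
1. R is the centroid of triangle AXY ⇒ R = (1/3, 1/3)
2. M is the midpoint of YR ⇒ M = (1/6, 2/3)
3. B is where the line through R parallel to AY meets line MX ⇒ B = (2/15, 8/15)
through Y parallel to RB: direction (-1/5, 1/5); meets XM at V = (1/5, 4/5)
V = X + t·(M−X) with t = 6/5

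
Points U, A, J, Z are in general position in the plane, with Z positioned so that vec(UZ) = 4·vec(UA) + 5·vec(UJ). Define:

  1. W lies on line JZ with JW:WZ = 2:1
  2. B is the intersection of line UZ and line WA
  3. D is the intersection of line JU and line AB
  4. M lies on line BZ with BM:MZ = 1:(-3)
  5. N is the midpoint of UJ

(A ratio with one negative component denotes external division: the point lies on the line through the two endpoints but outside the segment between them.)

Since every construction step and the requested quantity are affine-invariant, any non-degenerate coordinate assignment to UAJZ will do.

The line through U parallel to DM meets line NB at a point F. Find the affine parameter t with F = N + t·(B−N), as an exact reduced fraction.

t = 35/277

Assign U = (0, 0), A = (1, 0), J = (0, 1), Z = (4, 5) — the answer is frame-independent, so this choice is without loss of generality.
1. W lies on line JZ with JW:WZ = 2:1 ⇒ W = (8/3, 11/3)
2. B is the intersection of line UZ and line WA ⇒ B = (44/19, 55/19)
3. D is the intersection of line JU and line AB ⇒ D = (0, -11/5)
4. M lies on line BZ with BM:MZ = 1:(-3) ⇒ M = (28/19, 35/19)
5. N is the midpoint of UJ ⇒ N = (0, 1/2)
through U parallel to DM: direction (28/19, 384/95); meets NB at F = (1540/5263, 4224/5263)
F = N + t·(B−N) with t = 35/277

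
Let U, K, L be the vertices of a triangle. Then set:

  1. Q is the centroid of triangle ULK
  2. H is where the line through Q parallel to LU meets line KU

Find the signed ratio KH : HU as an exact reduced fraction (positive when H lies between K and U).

KH:HU = 2

Choose coordinates U = (0, 0), K = (1, 0), L = (0, 1).
1. Q is the centroid of triangle ULK ⇒ Q = (1/3, 1/3)
2. H is where the line through Q parallel to LU meets line KU ⇒ H = (1/3, 0)
H = K + t·(U−K) with t = 2/3, so KH:HU = t:(1−t) = 2/3:1/3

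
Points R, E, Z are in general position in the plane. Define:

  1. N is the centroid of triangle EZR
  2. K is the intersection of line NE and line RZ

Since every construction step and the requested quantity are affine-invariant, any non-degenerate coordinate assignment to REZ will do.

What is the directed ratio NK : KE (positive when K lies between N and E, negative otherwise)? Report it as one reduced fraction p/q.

NK:KE = -1/3

Assign R = (0, 0), E = (1, 0), Z = (0, 1) — the answer is frame-independent, so this choice is without loss of generality.
1. N is the centroid of triangle EZR ⇒ N = (1/3, 1/3)
2. K is the intersection of line NE and line RZ ⇒ K = (0, 1/2)
K = N + t·(E−N) with t = -1/2, so NK:KE = t:(1−t) = -1/2:3/2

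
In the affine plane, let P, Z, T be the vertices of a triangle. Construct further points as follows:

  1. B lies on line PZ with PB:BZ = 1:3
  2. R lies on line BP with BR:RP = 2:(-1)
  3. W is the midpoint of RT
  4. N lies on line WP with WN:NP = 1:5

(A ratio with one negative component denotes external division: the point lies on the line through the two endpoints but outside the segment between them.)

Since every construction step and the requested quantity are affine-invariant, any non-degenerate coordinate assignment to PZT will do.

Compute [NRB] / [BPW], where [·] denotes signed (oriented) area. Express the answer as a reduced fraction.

[NRB]:[BPW] = -5/3

Assign P = (0, 0), Z = (1, 0), T = (0, 1) — the answer is frame-independent, so this choice is without loss of generality.
1. B lies on line PZ with PB:BZ = 1:3 ⇒ B = (1/4, 0)
2. R lies on line BP with BR:RP = 2:(-1) ⇒ R = (-1/4, 0)
3. W is the midpoint of RT ⇒ W = (-1/8, 1/2)
4. N lies on line WP with WN:NP = 1:5 ⇒ N = (-5/48, 5/12)
2·[NRB] = 5/24, 2·[BPW] = -1/8
[NRB]:[BPW] = 5/24:-1/8 = -5/3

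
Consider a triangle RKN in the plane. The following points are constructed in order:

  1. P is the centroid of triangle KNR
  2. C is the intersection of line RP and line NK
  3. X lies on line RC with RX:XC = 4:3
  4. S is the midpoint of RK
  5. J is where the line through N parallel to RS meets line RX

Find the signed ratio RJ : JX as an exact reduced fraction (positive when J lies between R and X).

RJ:JX = -7/5

Choose coordinates R = (0, 0), K = (1, 0), N = (0, 1).
1. P is the centroid of triangle KNR ⇒ P = (1/3, 1/3)
2. C is the intersection of line RP and line NK ⇒ C = (1/2, 1/2)
3. X lies on line RC with RX:XC = 4:3 ⇒ X = (2/7, 2/7)
4. S is the midpoint of RK ⇒ S = (1/2, 0)
5. J is where the line through N parallel to RS meets line RX ⇒ J = (1, 1)
J = R + t·(X−R) with t = 7/2, so RJ:JX = t:(1−t) = 7/2:-5/2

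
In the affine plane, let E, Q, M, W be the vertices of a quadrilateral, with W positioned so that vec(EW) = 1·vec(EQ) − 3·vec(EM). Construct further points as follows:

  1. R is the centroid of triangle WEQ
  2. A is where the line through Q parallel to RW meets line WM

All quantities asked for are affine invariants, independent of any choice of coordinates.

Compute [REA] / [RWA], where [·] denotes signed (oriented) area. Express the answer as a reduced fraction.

[REA]:[RWA] = 7/2

Set E = (0, 0), Q = (1, 0), M = (0, 1), W = (1, -3); any affine frame gives the same invariant.
1. R is the centroid of triangle WEQ ⇒ R = (2/3, -1)
2. A is where the line through Q parallel to RW meets line WM ⇒ A = (5/2, -9)
2·[REA] = 7/2, 2·[RWA] = 1
[REA]:[RWA] = 7/2:1 = 7/2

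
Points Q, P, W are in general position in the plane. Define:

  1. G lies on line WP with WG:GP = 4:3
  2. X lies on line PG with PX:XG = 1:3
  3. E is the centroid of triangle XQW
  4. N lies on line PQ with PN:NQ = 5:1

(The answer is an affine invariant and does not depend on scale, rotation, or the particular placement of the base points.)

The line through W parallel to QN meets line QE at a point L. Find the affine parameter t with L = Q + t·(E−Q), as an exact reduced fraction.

t = 84/31

Assign Q = (0, 0), P = (1, 0), W = (0, 1) — the answer is frame-independent, so this choice is without loss of generality.
1. G lies on line WP with WG:GP = 4:3 ⇒ G = (4/7, 3/7)
2. X lies on line PG with PX:XG = 1:3 ⇒ X = (25/28, 3/28)
3. E is the centroid of triangle XQW ⇒ E = (25/84, 31/84)
4. N lies on line PQ with PN:NQ = 5:1 ⇒ N = (1/6, 0)
through W parallel to QN: direction (1/6, 0); meets QE at L = (25/31, 1)
L = Q + t·(E−Q) with t = 84/31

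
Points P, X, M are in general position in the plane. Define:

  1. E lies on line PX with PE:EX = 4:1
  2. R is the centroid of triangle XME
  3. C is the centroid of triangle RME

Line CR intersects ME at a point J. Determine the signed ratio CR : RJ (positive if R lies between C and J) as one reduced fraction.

CR:RJ = -2/3

Work in coordinates with P = (0, 0), X = (1, 0), M = (0, 1).
1. E lies on line PX with PE:EX = 4:1 ⇒ E = (4/5, 0)
2. R is the centroid of triangle XME ⇒ R = (3/5, 1/3)
3. C is the centroid of triangle RME ⇒ C = (7/15, 4/9)
line CR meets ME at J = (2/5, 1/2)
R = C + t·(J−C) with t = -2, so CR:RJ = -2:3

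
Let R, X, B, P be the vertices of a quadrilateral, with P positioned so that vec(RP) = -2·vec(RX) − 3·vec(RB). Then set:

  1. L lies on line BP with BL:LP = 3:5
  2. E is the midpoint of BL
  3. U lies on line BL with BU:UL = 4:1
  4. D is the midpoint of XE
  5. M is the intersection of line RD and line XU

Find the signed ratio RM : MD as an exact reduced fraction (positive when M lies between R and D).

Work in coordinates with R = (0, 0), X = (1, 0), B = (0, 1), P = (-2, -3).
1. L lies on line BP with BL:LP = 3:5 ⇒ L = (-3/4, -1/2)
2. E is the midpoint of BL ⇒ E = (-3/8, 1/4)
3. U lies on line BL with BU:UL = 4:1 ⇒ U = (-3/5, -1/5)
4. D is the midpoint of XE ⇒ D = (5/16, 1/8)
5. M is the intersection of line RD and line XU ⇒ M = (-5/11, -2/11)
M = R + t·(D−R) with t = -16/11, so RM:MD = t:(1−t) = -16/11:27/11

RM:MD = -16/27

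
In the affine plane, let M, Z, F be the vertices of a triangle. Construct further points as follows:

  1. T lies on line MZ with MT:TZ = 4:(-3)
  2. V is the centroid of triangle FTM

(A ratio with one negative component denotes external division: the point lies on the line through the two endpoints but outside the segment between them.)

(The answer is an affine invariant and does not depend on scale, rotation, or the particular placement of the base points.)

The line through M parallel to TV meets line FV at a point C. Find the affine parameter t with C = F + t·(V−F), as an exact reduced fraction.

Set M = (0, 0), Z = (1, 0), F = (0, 1); any affine frame gives the same invariant.
1. T lies on line MZ with MT:TZ = 4:(-3) ⇒ T = (4, 0)
2. V is the centroid of triangle FTM ⇒ V = (4/3, 1/3)
through M parallel to TV: direction (-8/3, 1/3); meets FV at C = (8/3, -1/3)
C = F + t·(V−F) with t = 2

t = 2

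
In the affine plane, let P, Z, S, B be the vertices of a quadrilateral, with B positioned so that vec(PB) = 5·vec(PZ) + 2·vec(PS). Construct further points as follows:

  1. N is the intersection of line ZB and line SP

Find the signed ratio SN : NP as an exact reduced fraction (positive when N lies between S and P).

SN:NP = -3

Set P = (0, 0), Z = (1, 0), S = (0, 1), B = (5, 2); any affine frame gives the same invariant.
1. N is the intersection of line ZB and line SP ⇒ N = (0, -1/2)
N = S + t·(P−S) with t = 3/2, so SN:NP = t:(1−t) = 3/2:-1/2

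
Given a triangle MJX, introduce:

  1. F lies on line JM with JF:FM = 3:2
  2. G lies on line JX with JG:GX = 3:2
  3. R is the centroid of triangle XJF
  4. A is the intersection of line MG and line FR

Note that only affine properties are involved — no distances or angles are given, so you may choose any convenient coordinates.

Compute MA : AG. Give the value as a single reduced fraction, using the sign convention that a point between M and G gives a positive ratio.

Set M = (0, 0), J = (1, 0), X = (0, 1); any affine frame gives the same invariant.
1. F lies on line JM with JF:FM = 3:2 ⇒ F = (2/5, 0)
2. G lies on line JX with JG:GX = 3:2 ⇒ G = (2/5, 3/5)
3. R is the centroid of triangle XJF ⇒ R = (7/15, 1/3)
4. A is the intersection of line MG and line FR ⇒ A = (4/7, 6/7)
A = M + t·(G−M) with t = 10/7, so MA:AG = t:(1−t) = 10/7:-3/7

MA:AG = -10/3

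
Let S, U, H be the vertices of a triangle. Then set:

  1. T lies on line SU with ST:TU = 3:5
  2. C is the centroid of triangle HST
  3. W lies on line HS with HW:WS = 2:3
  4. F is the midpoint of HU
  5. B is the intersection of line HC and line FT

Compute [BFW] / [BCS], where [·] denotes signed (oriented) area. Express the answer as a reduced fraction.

[BFW]:[BCS] = 273/80

Set S = (0, 0), U = (1, 0), H = (0, 1); any affine frame gives the same invariant.
1. T lies on line SU with ST:TU = 3:5 ⇒ T = (3/8, 0)
2. C is the centroid of triangle HST ⇒ C = (1/8, 1/3)
3. W lies on line HS with HW:WS = 2:3 ⇒ W = (0, 3/5)
4. F is the midpoint of HU ⇒ F = (1/2, 1/2)
5. B is the intersection of line HC and line FT ⇒ B = (15/56, -3/7)
2·[BFW] = 39/80, 2·[BCS] = 1/7
[BFW]:[BCS] = 39/80:1/7 = 273/80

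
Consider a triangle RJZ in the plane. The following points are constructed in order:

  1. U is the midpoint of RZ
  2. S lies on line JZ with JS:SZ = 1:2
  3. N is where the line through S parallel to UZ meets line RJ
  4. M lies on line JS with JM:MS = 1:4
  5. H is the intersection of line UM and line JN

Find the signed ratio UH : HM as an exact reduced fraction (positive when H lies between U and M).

UH:HM = -15/2

Set R = (0, 0), J = (1, 0), Z = (0, 1); any affine frame gives the same invariant.
1. U is the midpoint of RZ ⇒ U = (0, 1/2)
2. S lies on line JZ with JS:SZ = 1:2 ⇒ S = (2/3, 1/3)
3. N is where the line through S parallel to UZ meets line RJ ⇒ N = (2/3, 0)
4. M lies on line JS with JM:MS = 1:4 ⇒ M = (14/15, 1/15)
5. H is the intersection of line UM and line JN ⇒ H = (14/13, 0)
H = U + t·(M−U) with t = 15/13, so UH:HM = t:(1−t) = 15/13:-2/13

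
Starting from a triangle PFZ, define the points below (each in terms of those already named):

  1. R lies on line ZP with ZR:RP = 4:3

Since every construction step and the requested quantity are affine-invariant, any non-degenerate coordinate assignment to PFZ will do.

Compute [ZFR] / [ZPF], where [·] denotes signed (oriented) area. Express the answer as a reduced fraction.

Choose coordinates P = (0, 0), F = (1, 0), Z = (0, 1).
1. R lies on line ZP with ZR:RP = 4:3 ⇒ R = (0, 3/7)
2·[ZFR] = -4/7, 2·[ZPF] = 1
[ZFR]:[ZPF] = -4/7:1 = -4/7

[ZFR]:[ZPF] = -4/7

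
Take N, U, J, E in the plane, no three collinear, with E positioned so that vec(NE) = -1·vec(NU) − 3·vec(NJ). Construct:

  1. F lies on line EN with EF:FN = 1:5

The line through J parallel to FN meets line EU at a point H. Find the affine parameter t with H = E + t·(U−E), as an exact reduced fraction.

t = -1/3

Work in coordinates with N = (0, 0), U = (1, 0), J = (0, 1), E = (-1, -3).
1. F lies on line EN with EF:FN = 1:5 ⇒ F = (-5/6, -5/2)
through J parallel to FN: direction (5/6, 5/2); meets EU at H = (-5/3, -4)
H = E + t·(U−E) with t = -1/3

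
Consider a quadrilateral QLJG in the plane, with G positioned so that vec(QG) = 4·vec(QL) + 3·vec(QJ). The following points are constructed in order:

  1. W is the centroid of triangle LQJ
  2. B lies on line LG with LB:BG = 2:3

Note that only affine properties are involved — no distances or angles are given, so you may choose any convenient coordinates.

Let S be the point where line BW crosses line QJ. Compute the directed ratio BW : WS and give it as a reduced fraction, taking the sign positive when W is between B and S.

Assign Q = (0, 0), L = (1, 0), J = (0, 1), G = (4, 3) — the answer is frame-independent, so this choice is without loss of generality.
1. W is the centroid of triangle LQJ ⇒ W = (1/3, 1/3)
2. B lies on line LG with LB:BG = 2:3 ⇒ B = (11/5, 6/5)
line BW meets QJ at S = (0, 5/28)
W = B + t·(S−B) with t = 28/33, so BW:WS = 28/33:5/33

BW:WS = 28/5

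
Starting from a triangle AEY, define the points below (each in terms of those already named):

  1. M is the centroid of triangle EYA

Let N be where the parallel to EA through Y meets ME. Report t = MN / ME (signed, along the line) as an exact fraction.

t = -2

Choose coordinates A = (0, 0), E = (1, 0), Y = (0, 1).
1. M is the centroid of triangle EYA ⇒ M = (1/3, 1/3)
through Y parallel to EA: direction (-1, 0); meets ME at N = (-1, 1)
N = M + t·(E−M) with t = -2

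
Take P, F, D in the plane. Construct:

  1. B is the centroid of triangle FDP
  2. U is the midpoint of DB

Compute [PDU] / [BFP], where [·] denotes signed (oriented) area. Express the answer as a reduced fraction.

Set P = (0, 0), F = (1, 0), D = (0, 1); any affine frame gives the same invariant.
1. B is the centroid of triangle FDP ⇒ B = (1/3, 1/3)
2. U is the midpoint of DB ⇒ U = (1/6, 2/3)
2·[PDU] = -1/6, 2·[BFP] = -1/3
[PDU]:[BFP] = -1/6:-1/3 = 1/2

[PDU]:[BFP] = 1/2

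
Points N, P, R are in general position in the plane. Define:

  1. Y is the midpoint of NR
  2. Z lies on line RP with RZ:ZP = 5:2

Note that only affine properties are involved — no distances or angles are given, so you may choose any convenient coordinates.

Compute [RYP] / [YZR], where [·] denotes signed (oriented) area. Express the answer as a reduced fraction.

Choose coordinates N = (0, 0), P = (1, 0), R = (0, 1).
1. Y is the midpoint of NR ⇒ Y = (0, 1/2)
2. Z lies on line RP with RZ:ZP = 5:2 ⇒ Z = (5/7, 2/7)
2·[RYP] = 1/2, 2·[YZR] = 5/14
[RYP]:[YZR] = 1/2:5/14 = 7/5

[RYP]:[YZR] = 7/5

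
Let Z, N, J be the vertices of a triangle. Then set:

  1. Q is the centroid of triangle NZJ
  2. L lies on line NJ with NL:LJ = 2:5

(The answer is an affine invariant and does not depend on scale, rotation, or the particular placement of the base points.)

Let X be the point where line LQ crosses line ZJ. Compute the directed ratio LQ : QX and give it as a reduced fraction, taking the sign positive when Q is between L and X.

Choose coordinates Z = (0, 0), N = (1, 0), J = (0, 1).
1. Q is the centroid of triangle NZJ ⇒ Q = (1/3, 1/3)
2. L lies on line NJ with NL:LJ = 2:5 ⇒ L = (5/7, 2/7)
line LQ meets ZJ at X = (0, 3/8)
Q = L + t·(X−L) with t = 8/15, so LQ:QX = 8/15:7/15

LQ:QX = 8/7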